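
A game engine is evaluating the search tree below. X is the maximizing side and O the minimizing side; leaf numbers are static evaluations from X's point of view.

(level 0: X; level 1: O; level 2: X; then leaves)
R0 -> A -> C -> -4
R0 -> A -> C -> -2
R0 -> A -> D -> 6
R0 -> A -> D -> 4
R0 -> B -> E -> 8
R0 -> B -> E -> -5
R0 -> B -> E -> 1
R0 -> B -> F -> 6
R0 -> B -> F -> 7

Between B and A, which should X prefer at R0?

B

E (X): max(8, -5, 1) = 8
F (X): max(6, 7) = 7
B (O): min(8, 7) = 7
C (X): max(-4, -2) = -2
D (X): max(6, 4) = 6
A (O): min(-2, 6) = -2
X prefers the higher value; B=7, A=-2. B is better since 7 > -2.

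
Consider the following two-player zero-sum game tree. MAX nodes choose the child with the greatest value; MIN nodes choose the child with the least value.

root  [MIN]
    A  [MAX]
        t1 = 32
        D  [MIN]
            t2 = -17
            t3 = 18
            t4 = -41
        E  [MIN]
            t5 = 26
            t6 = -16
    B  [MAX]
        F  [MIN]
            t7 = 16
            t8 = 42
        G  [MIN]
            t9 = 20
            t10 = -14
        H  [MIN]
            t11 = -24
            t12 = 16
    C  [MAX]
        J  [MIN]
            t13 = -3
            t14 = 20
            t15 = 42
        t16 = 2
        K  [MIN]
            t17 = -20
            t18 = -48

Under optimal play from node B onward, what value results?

F (MIN): min(16, 42) = 16
G (MIN): min(20, -14) = -14
H (MIN): min(-24, 16) = -24
B (MAX): max(16, -14, -24) = 16

16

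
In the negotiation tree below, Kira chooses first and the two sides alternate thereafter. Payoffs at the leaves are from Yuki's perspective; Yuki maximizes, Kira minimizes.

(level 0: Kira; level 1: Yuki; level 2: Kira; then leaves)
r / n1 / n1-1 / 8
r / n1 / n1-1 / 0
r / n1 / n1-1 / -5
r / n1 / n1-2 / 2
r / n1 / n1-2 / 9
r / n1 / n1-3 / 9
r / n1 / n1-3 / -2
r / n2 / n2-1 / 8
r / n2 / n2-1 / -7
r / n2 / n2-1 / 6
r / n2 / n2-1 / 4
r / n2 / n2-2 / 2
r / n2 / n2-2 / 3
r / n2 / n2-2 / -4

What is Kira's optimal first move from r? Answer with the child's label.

n2

n1-1 (Kira): min(8, 0, -5) = -5
n1-2 (Kira): min(2, 9) = 2
n1-3 (Kira): min(9, -2) = -2
n1 (Yuki): max(-5, 2, -2) = 2
n2-1 (Kira): min(8, -7, 6, 4) = -7
n2-2 (Kira): min(2, 3, -4) = -4
n2 (Yuki): max(-7, -4) = -4
r (Kira): min(2, -4) = -4
Kira at r wants the lowest of {n1=2, n2=-4}, so chooses n2.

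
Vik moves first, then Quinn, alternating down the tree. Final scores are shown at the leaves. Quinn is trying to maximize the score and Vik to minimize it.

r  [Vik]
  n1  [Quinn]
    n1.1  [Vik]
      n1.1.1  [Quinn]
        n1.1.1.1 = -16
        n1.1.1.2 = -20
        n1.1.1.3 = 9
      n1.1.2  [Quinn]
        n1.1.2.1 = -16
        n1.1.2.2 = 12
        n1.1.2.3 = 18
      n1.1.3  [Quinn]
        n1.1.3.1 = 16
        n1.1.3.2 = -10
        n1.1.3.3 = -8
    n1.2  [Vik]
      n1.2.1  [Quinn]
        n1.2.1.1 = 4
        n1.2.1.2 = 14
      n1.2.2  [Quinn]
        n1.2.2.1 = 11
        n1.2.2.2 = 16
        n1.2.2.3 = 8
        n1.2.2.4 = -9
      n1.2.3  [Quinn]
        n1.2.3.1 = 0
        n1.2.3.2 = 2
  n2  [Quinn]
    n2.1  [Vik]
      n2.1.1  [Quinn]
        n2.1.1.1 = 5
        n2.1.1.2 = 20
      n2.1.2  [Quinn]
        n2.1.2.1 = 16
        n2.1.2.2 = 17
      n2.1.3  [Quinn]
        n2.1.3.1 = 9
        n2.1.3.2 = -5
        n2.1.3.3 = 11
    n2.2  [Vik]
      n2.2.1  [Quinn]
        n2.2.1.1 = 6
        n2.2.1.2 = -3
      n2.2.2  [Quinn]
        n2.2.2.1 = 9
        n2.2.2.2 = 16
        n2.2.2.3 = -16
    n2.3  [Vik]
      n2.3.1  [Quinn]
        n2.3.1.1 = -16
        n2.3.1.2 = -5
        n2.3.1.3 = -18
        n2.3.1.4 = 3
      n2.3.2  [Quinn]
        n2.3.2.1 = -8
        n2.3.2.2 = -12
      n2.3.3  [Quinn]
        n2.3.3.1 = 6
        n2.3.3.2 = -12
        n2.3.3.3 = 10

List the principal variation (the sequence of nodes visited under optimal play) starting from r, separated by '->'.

r -> n1 -> n1.1 -> n1.1.1 -> n1.1.1.3

n1.1.1 (Quinn): max(-16, -20, 9) = 9
n1.1.2 (Quinn): max(-16, 12, 18) = 18
n1.1.3 (Quinn): max(16, -10, -8) = 16
n1.1 (Vik): min(9, 18, 16) = 9
n1.2.1 (Quinn): max(4, 14) = 14
n1.2.2 (Quinn): max(11, 16, 8, -9) = 16
n1.2.3 (Quinn): max(0, 2) = 2
n1.2 (Vik): min(14, 16, 2) = 2
n1 (Quinn): max(9, 2) = 9
n2.1.1 (Quinn): max(5, 20) = 20
n2.1.2 (Quinn): max(16, 17) = 17
n2.1.3 (Quinn): max(9, -5, 11) = 11
n2.1 (Vik): min(20, 17, 11) = 11
n2.2.1 (Quinn): max(6, -3) = 6
n2.2.2 (Quinn): max(9, 16, -16) = 16
n2.2 (Vik): min(6, 16) = 6
n2.3.1 (Quinn): max(-16, -5, -18, 3) = 3
n2.3.2 (Quinn): max(-8, -12) = -8
n2.3.3 (Quinn): max(6, -12, 10) = 10
n2.3 (Vik): min(3, -8, 10) = -8
n2 (Quinn): max(11, 6, -8) = 11
r (Vik): min(9, 11) = 9
At r, Vik picks n1 (lowest: 9).
At n1, Quinn picks n1.1 (highest: 9).
At n1.1, Vik picks n1.1.1 (lowest: 9).
At n1.1.1, Quinn picks n1.1.1.3 (highest: 9).
Terminal value 9.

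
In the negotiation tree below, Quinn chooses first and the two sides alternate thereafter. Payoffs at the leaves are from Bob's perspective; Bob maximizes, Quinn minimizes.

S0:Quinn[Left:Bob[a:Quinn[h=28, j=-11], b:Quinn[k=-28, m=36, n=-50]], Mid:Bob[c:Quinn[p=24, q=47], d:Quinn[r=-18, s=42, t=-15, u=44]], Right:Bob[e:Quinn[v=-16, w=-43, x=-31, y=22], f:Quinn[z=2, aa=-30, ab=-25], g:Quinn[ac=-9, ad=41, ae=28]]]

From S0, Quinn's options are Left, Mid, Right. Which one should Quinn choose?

Left

a (Quinn): min(28, -11) = -11
b (Quinn): min(-28, 36, -50) = -50
Left (Bob): max(-11, -50) = -11
c (Quinn): min(24, 47) = 24
d (Quinn): min(-18, 42, -15, 44) = -18
Mid (Bob): max(24, -18) = 24
e (Quinn): min(-16, -43, -31, 22) = -43
f (Quinn): min(2, -30, -25) = -30
g (Quinn): min(-9, 41, 28) = -9
Right (Bob): max(-43, -30, -9) = -9
S0 (Quinn): min(-11, 24, -9) = -11
Quinn at S0 wants the lowest of {Left=-11, Mid=24, Right=-9}, so chooses Left.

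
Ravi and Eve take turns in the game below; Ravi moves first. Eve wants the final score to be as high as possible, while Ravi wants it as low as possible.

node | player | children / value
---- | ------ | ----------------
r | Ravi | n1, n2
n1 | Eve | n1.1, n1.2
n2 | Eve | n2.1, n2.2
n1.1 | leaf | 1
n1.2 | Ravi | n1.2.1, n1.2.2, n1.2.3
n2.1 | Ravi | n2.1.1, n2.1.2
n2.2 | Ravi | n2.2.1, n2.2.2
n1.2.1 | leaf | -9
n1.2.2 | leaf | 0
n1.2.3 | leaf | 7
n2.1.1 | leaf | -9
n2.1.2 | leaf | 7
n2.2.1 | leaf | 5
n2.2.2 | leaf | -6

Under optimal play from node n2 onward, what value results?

-6

n2.1 (Ravi): min(-9, 7) = -9
n2.2 (Ravi): min(5, -6) = -6
n2 (Eve): max(-9, -6) = -6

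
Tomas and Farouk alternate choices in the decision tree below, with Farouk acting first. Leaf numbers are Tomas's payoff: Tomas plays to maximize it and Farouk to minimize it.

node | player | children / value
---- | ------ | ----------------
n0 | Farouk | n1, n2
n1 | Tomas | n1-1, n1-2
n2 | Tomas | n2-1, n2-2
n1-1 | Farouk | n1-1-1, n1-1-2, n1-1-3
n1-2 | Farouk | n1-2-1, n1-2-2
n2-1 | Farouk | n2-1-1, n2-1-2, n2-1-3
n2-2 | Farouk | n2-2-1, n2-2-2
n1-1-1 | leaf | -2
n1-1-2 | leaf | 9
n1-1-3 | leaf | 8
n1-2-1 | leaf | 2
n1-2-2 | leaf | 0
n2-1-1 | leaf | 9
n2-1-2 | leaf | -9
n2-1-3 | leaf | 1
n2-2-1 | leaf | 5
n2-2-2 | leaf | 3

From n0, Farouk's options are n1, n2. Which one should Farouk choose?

n1-1 (Farouk): min(-2, 9, 8) = -2
n1-2 (Farouk): min(2, 0) = 0
n1 (Tomas): max(-2, 0) = 0
n2-1 (Farouk): min(9, -9, 1) = -9
n2-2 (Farouk): min(5, 3) = 3
n2 (Tomas): max(-9, 3) = 3
n0 (Farouk): min(0, 3) = 0
Farouk at n0 wants the lowest of {n1=0, n2=3}, so chooses n1.

n1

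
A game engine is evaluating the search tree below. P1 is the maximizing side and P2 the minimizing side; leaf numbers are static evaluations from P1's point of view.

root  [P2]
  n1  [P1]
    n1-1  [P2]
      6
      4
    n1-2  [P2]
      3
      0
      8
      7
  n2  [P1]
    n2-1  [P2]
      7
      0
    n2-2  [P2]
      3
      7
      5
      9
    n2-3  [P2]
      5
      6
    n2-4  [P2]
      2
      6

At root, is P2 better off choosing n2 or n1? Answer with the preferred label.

n1

n2-1 (P2): min(7, 0) = 0
n2-2 (P2): min(3, 7, 5, 9) = 3
n2-3 (P2): min(5, 6) = 5
n2-4 (P2): min(2, 6) = 2
n2 (P1): max(0, 3, 5, 2) = 5
n1-1 (P2): min(6, 4) = 4
n1-2 (P2): min(3, 0, 8, 7) = 0
n1 (P1): max(4, 0) = 4
P2 prefers the lower value; n2=5, n1=4. n1 is better since 4 < 5.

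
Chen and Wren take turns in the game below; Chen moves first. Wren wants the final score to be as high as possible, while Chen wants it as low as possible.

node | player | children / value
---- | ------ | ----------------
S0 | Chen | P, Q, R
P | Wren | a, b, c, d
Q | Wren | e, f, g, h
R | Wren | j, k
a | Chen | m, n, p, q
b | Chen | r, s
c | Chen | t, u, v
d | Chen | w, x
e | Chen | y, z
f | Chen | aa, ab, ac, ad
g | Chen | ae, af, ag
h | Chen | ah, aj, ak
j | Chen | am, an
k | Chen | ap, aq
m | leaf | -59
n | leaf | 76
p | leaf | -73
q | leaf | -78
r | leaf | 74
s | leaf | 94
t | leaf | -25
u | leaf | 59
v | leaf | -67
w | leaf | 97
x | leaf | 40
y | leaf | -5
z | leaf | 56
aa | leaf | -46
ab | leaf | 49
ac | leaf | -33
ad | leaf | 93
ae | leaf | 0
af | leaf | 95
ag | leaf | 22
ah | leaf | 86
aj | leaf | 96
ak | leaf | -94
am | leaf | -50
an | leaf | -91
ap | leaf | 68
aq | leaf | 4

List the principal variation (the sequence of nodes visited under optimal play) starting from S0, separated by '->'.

S0 -> Q -> g -> ae

a (Chen): min(-59, 76, -73, -78) = -78
b (Chen): min(74, 94) = 74
c (Chen): min(-25, 59, -67) = -67
d (Chen): min(97, 40) = 40
P (Wren): max(-78, 74, -67, 40) = 74
e (Chen): min(-5, 56) = -5
f (Chen): min(-46, 49, -33, 93) = -46
g (Chen): min(0, 95, 22) = 0
h (Chen): min(86, 96, -94) = -94
Q (Wren): max(-5, -46, 0, -94) = 0
j (Chen): min(-50, -91) = -91
k (Chen): min(68, 4) = 4
R (Wren): max(-91, 4) = 4
S0 (Chen): min(74, 0, 4) = 0
At S0, Chen picks Q (lowest: 0).
At Q, Wren picks g (highest: 0).
At g, Chen picks ae (lowest: 0).
Terminal value 0.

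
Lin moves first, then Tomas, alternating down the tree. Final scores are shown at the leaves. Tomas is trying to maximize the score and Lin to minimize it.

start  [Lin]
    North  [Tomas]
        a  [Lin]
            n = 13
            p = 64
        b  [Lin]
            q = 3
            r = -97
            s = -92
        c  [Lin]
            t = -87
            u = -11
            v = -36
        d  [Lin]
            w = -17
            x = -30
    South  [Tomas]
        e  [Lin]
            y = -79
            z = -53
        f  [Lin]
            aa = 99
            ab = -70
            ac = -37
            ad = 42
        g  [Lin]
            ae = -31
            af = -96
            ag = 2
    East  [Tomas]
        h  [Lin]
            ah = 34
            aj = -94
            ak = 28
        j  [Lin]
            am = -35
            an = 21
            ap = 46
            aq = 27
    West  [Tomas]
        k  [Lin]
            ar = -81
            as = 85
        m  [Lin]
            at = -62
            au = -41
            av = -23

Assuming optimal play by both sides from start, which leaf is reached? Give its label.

a (Lin): min(13, 64) = 13
b (Lin): min(3, -97, -92) = -97
c (Lin): min(-87, -11, -36) = -87
d (Lin): min(-17, -30) = -30
North (Tomas): max(13, -97, -87, -30) = 13
e (Lin): min(-79, -53) = -79
f (Lin): min(99, -70, -37, 42) = -70
g (Lin): min(-31, -96, 2) = -96
South (Tomas): max(-79, -70, -96) = -70
h (Lin): min(34, -94, 28) = -94
j (Lin): min(-35, 21, 46, 27) = -35
East (Tomas): max(-94, -35) = -35
k (Lin): min(-81, 85) = -81
m (Lin): min(-62, -41, -23) = -62
West (Tomas): max(-81, -62) = -62
start (Lin): min(13, -70, -35, -62) = -70
At start, Lin picks South (lowest: -70).
At South, Tomas picks f (highest: -70).
At f, Lin picks ab (lowest: -70).
Terminal value -70.

ab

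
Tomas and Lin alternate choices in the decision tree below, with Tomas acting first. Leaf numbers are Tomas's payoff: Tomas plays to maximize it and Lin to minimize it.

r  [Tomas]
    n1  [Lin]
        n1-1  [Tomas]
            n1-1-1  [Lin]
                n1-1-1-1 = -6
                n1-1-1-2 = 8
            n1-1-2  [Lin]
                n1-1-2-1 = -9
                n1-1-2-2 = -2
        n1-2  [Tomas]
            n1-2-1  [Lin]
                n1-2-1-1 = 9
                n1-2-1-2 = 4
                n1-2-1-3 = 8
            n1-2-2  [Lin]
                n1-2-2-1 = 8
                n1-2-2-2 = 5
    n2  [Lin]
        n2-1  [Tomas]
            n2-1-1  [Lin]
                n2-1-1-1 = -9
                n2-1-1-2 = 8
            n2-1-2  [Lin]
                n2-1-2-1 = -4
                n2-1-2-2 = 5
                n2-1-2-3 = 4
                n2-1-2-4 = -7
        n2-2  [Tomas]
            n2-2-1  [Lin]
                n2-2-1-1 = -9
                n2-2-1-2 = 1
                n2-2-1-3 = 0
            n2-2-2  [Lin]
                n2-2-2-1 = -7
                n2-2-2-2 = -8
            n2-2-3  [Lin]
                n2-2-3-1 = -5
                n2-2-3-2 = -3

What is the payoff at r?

-6

n1-1-1 (Lin): min(-6, 8) = -6
n1-1-2 (Lin): min(-9, -2) = -9
n1-1 (Tomas): max(-6, -9) = -6
n1-2-1 (Lin): min(9, 4, 8) = 4
n1-2-2 (Lin): min(8, 5) = 5
n1-2 (Tomas): max(4, 5) = 5
n1 (Lin): min(-6, 5) = -6
n2-1-1 (Lin): min(-9, 8) = -9
n2-1-2 (Lin): min(-4, 5, 4, -7) = -7
n2-1 (Tomas): max(-9, -7) = -7
n2-2-1 (Lin): min(-9, 1, 0) = -9
n2-2-2 (Lin): min(-7, -8) = -8
n2-2-3 (Lin): min(-5, -3) = -5
n2-2 (Tomas): max(-9, -8, -5) = -5
n2 (Lin): min(-7, -5) = -7
r (Tomas): max(-6, -7) = -6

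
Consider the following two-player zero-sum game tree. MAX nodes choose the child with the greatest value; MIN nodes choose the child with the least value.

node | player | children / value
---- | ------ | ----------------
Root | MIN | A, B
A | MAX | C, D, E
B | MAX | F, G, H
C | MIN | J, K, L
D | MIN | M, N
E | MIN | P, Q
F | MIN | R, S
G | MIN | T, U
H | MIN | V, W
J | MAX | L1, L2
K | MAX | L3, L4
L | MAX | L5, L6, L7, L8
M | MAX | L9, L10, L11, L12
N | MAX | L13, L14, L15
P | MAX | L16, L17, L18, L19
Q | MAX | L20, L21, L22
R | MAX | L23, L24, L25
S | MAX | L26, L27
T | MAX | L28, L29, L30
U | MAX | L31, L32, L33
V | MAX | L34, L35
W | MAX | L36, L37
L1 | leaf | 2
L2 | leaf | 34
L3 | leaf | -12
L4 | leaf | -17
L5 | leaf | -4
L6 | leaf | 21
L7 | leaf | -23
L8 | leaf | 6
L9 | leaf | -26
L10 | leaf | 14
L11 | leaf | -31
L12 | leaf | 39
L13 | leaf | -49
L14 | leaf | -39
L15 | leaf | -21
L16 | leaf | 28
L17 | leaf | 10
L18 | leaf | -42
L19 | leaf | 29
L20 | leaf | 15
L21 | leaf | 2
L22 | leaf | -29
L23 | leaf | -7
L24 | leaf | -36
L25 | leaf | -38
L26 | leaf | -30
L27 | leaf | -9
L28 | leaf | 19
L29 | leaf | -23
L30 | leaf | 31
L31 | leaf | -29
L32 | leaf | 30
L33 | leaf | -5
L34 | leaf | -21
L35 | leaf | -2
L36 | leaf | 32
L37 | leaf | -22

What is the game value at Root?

J (MAX): max(2, 34) = 34
K (MAX): max(-12, -17) = -12
L (MAX): max(-4, 21, -23, 6) = 21
C (MIN): min(34, -12, 21) = -12
M (MAX): max(-26, 14, -31, 39) = 39
N (MAX): max(-49, -39, -21) = -21
D (MIN): min(39, -21) = -21
P (MAX): max(28, 10, -42, 29) = 29
Q (MAX): max(15, 2, -29) = 15
E (MIN): min(29, 15) = 15
A (MAX): max(-12, -21, 15) = 15
R (MAX): max(-7, -36, -38) = -7
S (MAX): max(-30, -9) = -9
F (MIN): min(-7, -9) = -9
T (MAX): max(19, -23, 31) = 31
U (MAX): max(-29, 30, -5) = 30
G (MIN): min(31, 30) = 30
V (MAX): max(-21, -2) = -2
W (MAX): max(32, -22) = 32
H (MIN): min(-2, 32) = -2
B (MAX): max(-9, 30, -2) = 30
Root (MIN): min(15, 30) = 15

15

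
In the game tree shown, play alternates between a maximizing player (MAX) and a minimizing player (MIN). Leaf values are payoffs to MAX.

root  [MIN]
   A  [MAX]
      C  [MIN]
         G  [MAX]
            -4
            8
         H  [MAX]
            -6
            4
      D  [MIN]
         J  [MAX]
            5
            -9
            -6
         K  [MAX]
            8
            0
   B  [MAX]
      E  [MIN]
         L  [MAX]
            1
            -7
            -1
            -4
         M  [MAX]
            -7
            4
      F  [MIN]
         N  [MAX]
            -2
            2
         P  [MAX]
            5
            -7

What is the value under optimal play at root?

2

G (MAX): max(-4, 8) = 8
H (MAX): max(-6, 4) = 4
C (MIN): min(8, 4) = 4
J (MAX): max(5, -9, -6) = 5
K (MAX): max(8, 0) = 8
D (MIN): min(5, 8) = 5
A (MAX): max(4, 5) = 5
L (MAX): max(1, -7, -1, -4) = 1
M (MAX): max(-7, 4) = 4
E (MIN): min(1, 4) = 1
N (MAX): max(-2, 2) = 2
P (MAX): max(5, -7) = 5
F (MIN): min(2, 5) = 2
B (MAX): max(1, 2) = 2
root (MIN): min(5, 2) = 2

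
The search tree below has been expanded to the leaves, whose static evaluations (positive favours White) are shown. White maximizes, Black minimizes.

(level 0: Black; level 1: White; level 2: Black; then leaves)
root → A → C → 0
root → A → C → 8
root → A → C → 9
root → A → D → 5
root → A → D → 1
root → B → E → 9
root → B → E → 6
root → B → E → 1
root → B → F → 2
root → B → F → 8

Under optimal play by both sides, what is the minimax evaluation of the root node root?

C (Black): min(0, 8, 9) = 0
D (Black): min(5, 1) = 1
A (White): max(0, 1) = 1
E (Black): min(9, 6, 1) = 1
F (Black): min(2, 8) = 2
B (White): max(1, 2) = 2
root (Black): min(1, 2) = 1

1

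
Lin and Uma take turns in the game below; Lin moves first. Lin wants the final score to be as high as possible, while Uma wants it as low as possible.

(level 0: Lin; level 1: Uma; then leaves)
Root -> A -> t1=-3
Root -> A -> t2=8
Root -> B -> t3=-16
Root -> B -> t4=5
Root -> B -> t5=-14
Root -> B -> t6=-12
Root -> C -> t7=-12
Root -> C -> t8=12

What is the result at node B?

B (Uma): min(-16, 5, -14, -12) = -16

-16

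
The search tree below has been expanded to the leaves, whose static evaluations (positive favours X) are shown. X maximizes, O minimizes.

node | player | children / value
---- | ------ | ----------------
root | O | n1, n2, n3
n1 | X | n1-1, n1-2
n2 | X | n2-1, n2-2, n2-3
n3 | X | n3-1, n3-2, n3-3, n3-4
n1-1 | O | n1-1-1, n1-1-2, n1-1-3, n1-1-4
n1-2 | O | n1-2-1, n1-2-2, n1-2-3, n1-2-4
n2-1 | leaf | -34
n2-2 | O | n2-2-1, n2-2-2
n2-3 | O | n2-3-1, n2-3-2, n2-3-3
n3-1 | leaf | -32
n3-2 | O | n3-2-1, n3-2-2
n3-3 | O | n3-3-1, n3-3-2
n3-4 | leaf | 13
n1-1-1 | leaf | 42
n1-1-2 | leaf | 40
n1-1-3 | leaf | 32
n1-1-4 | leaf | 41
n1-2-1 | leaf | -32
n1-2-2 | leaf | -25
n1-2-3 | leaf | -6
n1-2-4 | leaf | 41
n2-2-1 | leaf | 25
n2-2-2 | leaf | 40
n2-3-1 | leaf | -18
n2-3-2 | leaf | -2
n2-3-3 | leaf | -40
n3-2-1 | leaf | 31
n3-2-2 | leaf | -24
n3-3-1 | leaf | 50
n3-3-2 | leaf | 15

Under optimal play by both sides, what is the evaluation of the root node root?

n1-1 (O): min(42, 40, 32, 41) = 32
n1-2 (O): min(-32, -25, -6, 41) = -32
n1 (X): max(32, -32) = 32
n2-2 (O): min(25, 40) = 25
n2-3 (O): min(-18, -2, -40) = -40
n2 (X): max(-34, 25, -40) = 25
n3-2 (O): min(31, -24) = -24
n3-3 (O): min(50, 15) = 15
n3 (X): max(-32, -24, 15, 13) = 15
root (O): min(32, 25, 15) = 15

15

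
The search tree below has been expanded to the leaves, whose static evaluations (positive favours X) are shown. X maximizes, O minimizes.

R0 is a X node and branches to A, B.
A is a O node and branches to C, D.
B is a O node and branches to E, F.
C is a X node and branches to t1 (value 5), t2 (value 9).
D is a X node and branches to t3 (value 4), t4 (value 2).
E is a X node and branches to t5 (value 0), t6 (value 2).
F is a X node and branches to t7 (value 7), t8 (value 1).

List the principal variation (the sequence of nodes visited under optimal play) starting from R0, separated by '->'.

C (X): max(5, 9) = 9
D (X): max(4, 2) = 4
A (O): min(9, 4) = 4
E (X): max(0, 2) = 2
F (X): max(7, 1) = 7
B (O): min(2, 7) = 2
R0 (X): max(4, 2) = 4
At R0, X picks A (highest: 4).
At A, O picks D (lowest: 4).
At D, X picks t3 (highest: 4).
Terminal value 4.

R0 -> A -> D -> t3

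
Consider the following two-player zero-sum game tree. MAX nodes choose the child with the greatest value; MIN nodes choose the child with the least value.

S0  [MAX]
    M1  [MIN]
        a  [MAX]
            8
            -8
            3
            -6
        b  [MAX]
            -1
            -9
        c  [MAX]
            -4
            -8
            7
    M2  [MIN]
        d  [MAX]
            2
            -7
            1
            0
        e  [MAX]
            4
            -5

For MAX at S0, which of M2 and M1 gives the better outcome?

d (MAX): max(2, -7, 1, 0) = 2
e (MAX): max(4, -5) = 4
M2 (MIN): min(2, 4) = 2
a (MAX): max(8, -8, 3, -6) = 8
b (MAX): max(-1, -9) = -1
c (MAX): max(-4, -8, 7) = 7
M1 (MIN): min(8, -1, 7) = -1
MAX prefers the higher value; M2=2, M1=-1. M2 is better since 2 > -1.

M2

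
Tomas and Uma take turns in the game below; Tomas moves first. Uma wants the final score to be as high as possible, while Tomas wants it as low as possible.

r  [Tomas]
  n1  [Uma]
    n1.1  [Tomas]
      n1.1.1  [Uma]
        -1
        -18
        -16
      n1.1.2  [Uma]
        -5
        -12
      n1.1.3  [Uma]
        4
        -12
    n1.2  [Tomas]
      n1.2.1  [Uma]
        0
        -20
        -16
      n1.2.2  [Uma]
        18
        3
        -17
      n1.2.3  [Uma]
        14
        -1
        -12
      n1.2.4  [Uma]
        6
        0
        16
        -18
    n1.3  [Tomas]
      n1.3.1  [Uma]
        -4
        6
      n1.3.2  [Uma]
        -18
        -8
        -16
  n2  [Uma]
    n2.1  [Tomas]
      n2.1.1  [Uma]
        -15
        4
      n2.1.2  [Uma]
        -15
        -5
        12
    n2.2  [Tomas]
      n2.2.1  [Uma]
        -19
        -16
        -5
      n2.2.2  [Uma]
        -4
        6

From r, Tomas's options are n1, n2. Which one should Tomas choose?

n1.1.1 (Uma): max(-1, -18, -16) = -1
n1.1.2 (Uma): max(-5, -12) = -5
n1.1.3 (Uma): max(4, -12) = 4
n1.1 (Tomas): min(-1, -5, 4) = -5
n1.2.1 (Uma): max(0, -20, -16) = 0
n1.2.2 (Uma): max(18, 3, -17) = 18
n1.2.3 (Uma): max(14, -1, -12) = 14
n1.2.4 (Uma): max(6, 0, 16, -18) = 16
n1.2 (Tomas): min(0, 18, 14, 16) = 0
n1.3.1 (Uma): max(-4, 6) = 6
n1.3.2 (Uma): max(-18, -8, -16) = -8
n1.3 (Tomas): min(6, -8) = -8
n1 (Uma): max(-5, 0, -8) = 0
n2.1.1 (Uma): max(-15, 4) = 4
n2.1.2 (Uma): max(-15, -5, 12) = 12
n2.1 (Tomas): min(4, 12) = 4
n2.2.1 (Uma): max(-19, -16, -5) = -5
n2.2.2 (Uma): max(-4, 6) = 6
n2.2 (Tomas): min(-5, 6) = -5
n2 (Uma): max(4, -5) = 4
r (Tomas): min(0, 4) = 0
Tomas at r wants the lowest of {n1=0, n2=4}, so chooses n1.

n1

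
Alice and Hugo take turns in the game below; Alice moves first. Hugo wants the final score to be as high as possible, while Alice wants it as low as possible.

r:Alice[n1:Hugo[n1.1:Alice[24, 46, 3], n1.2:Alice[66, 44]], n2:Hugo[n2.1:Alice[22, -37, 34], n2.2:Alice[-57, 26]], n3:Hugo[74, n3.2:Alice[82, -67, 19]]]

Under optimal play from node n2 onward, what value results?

-37

n2.1 (Alice): min(22, -37, 34) = -37
n2.2 (Alice): min(-57, 26) = -57
n2 (Hugo): max(-37, -57) = -37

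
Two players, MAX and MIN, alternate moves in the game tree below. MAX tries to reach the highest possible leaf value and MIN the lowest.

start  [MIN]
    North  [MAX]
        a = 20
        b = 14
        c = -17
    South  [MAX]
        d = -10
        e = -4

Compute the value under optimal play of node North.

North (MAX): max(20, 14, -17) = 20

20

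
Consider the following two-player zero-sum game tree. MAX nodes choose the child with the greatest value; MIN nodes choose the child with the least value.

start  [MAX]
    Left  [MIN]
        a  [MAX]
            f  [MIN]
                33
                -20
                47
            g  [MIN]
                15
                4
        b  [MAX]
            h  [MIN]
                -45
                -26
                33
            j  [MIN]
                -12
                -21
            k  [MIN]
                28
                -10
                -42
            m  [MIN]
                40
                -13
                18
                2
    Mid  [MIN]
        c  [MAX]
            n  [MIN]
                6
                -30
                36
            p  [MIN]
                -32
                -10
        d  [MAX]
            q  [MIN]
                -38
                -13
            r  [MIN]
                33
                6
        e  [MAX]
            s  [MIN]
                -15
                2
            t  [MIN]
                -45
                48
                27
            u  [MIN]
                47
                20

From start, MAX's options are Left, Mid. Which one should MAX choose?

f (MIN): min(33, -20, 47) = -20
g (MIN): min(15, 4) = 4
a (MAX): max(-20, 4) = 4
h (MIN): min(-45, -26, 33) = -45
j (MIN): min(-12, -21) = -21
k (MIN): min(28, -10, -42) = -42
m (MIN): min(40, -13, 18, 2) = -13
b (MAX): max(-45, -21, -42, -13) = -13
Left (MIN): min(4, -13) = -13
n (MIN): min(6, -30, 36) = -30
p (MIN): min(-32, -10) = -32
c (MAX): max(-30, -32) = -30
q (MIN): min(-38, -13) = -38
r (MIN): min(33, 6) = 6
d (MAX): max(-38, 6) = 6
s (MIN): min(-15, 2) = -15
t (MIN): min(-45, 48, 27) = -45
u (MIN): min(47, 20) = 20
e (MAX): max(-15, -45, 20) = 20
Mid (MIN): min(-30, 6, 20) = -30
start (MAX): max(-13, -30) = -13
MAX at start wants the highest of {Left=-13, Mid=-30}, so chooses Left.

Left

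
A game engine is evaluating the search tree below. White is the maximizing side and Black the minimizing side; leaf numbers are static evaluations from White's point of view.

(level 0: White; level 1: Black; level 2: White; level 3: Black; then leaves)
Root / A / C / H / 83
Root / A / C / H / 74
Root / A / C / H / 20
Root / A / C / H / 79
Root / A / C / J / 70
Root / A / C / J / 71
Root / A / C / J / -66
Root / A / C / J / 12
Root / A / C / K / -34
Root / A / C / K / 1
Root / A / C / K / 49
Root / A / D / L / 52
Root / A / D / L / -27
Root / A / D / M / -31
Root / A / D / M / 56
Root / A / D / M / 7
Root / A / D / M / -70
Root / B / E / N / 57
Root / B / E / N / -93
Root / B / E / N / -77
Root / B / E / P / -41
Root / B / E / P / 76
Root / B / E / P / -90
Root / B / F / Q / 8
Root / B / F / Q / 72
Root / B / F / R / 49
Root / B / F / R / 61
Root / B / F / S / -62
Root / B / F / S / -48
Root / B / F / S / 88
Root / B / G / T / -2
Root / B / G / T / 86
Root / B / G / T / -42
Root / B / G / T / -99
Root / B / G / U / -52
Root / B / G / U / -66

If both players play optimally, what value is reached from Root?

-27

H (Black): min(83, 74, 20, 79) = 20
J (Black): min(70, 71, -66, 12) = -66
K (Black): min(-34, 1, 49) = -34
C (White): max(20, -66, -34) = 20
L (Black): min(52, -27) = -27
M (Black): min(-31, 56, 7, -70) = -70
D (White): max(-27, -70) = -27
A (Black): min(20, -27) = -27
N (Black): min(57, -93, -77) = -93
P (Black): min(-41, 76, -90) = -90
E (White): max(-93, -90) = -90
Q (Black): min(8, 72) = 8
R (Black): min(49, 61) = 49
S (Black): min(-62, -48, 88) = -62
F (White): max(8, 49, -62) = 49
T (Black): min(-2, 86, -42, -99) = -99
U (Black): min(-52, -66) = -66
G (White): max(-99, -66) = -66
B (Black): min(-90, 49, -66) = -90
Root (White): max(-27, -90) = -27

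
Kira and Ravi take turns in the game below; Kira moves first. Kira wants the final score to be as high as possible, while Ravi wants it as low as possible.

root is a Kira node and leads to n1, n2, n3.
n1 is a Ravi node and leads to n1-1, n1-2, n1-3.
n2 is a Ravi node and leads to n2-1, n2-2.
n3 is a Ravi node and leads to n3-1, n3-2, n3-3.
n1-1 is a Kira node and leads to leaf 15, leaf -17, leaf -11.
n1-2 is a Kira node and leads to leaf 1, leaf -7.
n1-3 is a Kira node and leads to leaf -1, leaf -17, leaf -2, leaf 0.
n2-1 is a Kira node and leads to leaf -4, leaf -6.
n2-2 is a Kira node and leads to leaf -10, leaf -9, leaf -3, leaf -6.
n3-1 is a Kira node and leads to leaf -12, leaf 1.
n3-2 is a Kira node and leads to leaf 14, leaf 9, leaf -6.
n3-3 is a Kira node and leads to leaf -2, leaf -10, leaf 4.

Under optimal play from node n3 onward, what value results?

n3-1 (Kira): max(-12, 1) = 1
n3-2 (Kira): max(14, 9, -6) = 14
n3-3 (Kira): max(-2, -10, 4) = 4
n3 (Ravi): min(1, 14, 4) = 1

1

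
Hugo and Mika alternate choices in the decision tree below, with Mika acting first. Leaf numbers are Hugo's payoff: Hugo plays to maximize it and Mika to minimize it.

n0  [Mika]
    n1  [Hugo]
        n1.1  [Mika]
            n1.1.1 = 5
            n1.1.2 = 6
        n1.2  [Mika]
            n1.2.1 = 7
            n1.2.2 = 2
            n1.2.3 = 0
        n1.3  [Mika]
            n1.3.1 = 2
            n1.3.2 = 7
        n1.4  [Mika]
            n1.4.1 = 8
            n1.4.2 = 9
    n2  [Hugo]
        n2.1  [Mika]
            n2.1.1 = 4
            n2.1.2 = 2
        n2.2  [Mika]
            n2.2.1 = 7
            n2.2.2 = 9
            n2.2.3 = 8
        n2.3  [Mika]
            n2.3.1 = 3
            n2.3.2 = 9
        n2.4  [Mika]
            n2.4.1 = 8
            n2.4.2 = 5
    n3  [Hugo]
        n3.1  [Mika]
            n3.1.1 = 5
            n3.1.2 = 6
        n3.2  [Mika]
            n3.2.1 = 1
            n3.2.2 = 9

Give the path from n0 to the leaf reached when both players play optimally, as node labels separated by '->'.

n1.1 (Mika): min(5, 6) = 5
n1.2 (Mika): min(7, 2, 0) = 0
n1.3 (Mika): min(2, 7) = 2
n1.4 (Mika): min(8, 9) = 8
n1 (Hugo): max(5, 0, 2, 8) = 8
n2.1 (Mika): min(4, 2) = 2
n2.2 (Mika): min(7, 9, 8) = 7
n2.3 (Mika): min(3, 9) = 3
n2.4 (Mika): min(8, 5) = 5
n2 (Hugo): max(2, 7, 3, 5) = 7
n3.1 (Mika): min(5, 6) = 5
n3.2 (Mika): min(1, 9) = 1
n3 (Hugo): max(5, 1) = 5
n0 (Mika): min(8, 7, 5) = 5
At n0, Mika picks n3 (lowest: 5).
At n3, Hugo picks n3.1 (highest: 5).
At n3.1, Mika picks n3.1.1 (lowest: 5).
Terminal value 5.

n0 -> n3 -> n3.1 -> n3.1.1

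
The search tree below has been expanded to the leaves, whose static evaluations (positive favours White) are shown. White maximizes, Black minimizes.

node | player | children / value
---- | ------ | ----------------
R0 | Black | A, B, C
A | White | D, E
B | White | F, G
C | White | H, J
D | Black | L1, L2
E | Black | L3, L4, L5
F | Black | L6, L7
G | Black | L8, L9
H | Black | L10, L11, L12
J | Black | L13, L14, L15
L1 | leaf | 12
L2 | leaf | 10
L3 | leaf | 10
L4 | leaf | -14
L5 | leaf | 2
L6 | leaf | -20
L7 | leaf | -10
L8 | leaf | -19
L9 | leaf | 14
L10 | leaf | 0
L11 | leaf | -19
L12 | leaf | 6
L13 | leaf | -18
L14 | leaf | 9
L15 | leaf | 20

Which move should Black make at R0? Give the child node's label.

B

D (Black): min(12, 10) = 10
E (Black): min(10, -14, 2) = -14
A (White): max(10, -14) = 10
F (Black): min(-20, -10) = -20
G (Black): min(-19, 14) = -19
B (White): max(-20, -19) = -19
H (Black): min(0, -19, 6) = -19
J (Black): min(-18, 9, 20) = -18
C (White): max(-19, -18) = -18
R0 (Black): min(10, -19, -18) = -19
Black at R0 wants the lowest of {A=10, B=-19, C=-18}, so chooses B.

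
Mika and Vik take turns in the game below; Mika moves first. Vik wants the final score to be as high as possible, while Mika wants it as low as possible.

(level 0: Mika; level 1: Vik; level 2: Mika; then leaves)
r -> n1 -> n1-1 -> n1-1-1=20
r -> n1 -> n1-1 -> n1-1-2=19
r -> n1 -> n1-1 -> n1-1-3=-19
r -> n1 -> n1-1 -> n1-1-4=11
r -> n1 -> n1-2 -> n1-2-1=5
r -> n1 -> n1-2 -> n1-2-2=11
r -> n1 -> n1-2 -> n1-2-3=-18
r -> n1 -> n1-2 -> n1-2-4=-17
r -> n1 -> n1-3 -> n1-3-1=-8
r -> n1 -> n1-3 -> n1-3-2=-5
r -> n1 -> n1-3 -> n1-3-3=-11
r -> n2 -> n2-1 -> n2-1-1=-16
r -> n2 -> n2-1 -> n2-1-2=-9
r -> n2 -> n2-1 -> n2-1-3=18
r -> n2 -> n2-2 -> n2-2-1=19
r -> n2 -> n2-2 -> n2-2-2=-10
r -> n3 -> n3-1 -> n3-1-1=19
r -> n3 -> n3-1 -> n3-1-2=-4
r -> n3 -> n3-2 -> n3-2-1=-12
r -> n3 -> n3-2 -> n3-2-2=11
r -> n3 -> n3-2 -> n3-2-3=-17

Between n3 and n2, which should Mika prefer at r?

n2

n3-1 (Mika): min(19, -4) = -4
n3-2 (Mika): min(-12, 11, -17) = -17
n3 (Vik): max(-4, -17) = -4
n2-1 (Mika): min(-16, -9, 18) = -16
n2-2 (Mika): min(19, -10) = -10
n2 (Vik): max(-16, -10) = -10
Mika prefers the lower value; n3=-4, n2=-10. n2 is better since -10 < -4.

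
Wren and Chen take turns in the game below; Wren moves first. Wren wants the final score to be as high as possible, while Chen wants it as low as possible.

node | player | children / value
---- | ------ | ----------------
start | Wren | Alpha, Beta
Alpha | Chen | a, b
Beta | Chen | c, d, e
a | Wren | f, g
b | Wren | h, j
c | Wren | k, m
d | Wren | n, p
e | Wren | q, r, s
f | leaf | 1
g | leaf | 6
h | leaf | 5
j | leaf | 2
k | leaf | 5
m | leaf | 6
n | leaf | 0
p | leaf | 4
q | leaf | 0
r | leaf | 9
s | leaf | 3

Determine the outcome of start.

5

a (Wren): max(1, 6) = 6
b (Wren): max(5, 2) = 5
Alpha (Chen): min(6, 5) = 5
c (Wren): max(5, 6) = 6
d (Wren): max(0, 4) = 4
e (Wren): max(0, 9, 3) = 9
Beta (Chen): min(6, 4, 9) = 4
start (Wren): max(5, 4) = 5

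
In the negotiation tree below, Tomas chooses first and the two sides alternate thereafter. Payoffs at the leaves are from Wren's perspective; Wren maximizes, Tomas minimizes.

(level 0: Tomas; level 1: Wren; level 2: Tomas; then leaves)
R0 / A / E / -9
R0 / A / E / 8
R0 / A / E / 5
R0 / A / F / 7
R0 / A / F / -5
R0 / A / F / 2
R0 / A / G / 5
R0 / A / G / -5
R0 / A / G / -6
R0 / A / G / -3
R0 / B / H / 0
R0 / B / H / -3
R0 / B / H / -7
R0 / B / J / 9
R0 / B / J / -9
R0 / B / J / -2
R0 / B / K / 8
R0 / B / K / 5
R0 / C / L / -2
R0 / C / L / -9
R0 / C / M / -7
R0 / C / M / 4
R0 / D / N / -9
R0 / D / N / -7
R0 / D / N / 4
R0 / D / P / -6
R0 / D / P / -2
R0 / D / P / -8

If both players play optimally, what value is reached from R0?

E (Tomas): min(-9, 8, 5) = -9
F (Tomas): min(7, -5, 2) = -5
G (Tomas): min(5, -5, -6, -3) = -6
A (Wren): max(-9, -5, -6) = -5
H (Tomas): min(0, -3, -7) = -7
J (Tomas): min(9, -9, -2) = -9
K (Tomas): min(8, 5) = 5
B (Wren): max(-7, -9, 5) = 5
L (Tomas): min(-2, -9) = -9
M (Tomas): min(-7, 4) = -7
C (Wren): max(-9, -7) = -7
N (Tomas): min(-9, -7, 4) = -9
P (Tomas): min(-6, -2, -8) = -8
D (Wren): max(-9, -8) = -8
R0 (Tomas): min(-5, 5, -7, -8) = -8

-8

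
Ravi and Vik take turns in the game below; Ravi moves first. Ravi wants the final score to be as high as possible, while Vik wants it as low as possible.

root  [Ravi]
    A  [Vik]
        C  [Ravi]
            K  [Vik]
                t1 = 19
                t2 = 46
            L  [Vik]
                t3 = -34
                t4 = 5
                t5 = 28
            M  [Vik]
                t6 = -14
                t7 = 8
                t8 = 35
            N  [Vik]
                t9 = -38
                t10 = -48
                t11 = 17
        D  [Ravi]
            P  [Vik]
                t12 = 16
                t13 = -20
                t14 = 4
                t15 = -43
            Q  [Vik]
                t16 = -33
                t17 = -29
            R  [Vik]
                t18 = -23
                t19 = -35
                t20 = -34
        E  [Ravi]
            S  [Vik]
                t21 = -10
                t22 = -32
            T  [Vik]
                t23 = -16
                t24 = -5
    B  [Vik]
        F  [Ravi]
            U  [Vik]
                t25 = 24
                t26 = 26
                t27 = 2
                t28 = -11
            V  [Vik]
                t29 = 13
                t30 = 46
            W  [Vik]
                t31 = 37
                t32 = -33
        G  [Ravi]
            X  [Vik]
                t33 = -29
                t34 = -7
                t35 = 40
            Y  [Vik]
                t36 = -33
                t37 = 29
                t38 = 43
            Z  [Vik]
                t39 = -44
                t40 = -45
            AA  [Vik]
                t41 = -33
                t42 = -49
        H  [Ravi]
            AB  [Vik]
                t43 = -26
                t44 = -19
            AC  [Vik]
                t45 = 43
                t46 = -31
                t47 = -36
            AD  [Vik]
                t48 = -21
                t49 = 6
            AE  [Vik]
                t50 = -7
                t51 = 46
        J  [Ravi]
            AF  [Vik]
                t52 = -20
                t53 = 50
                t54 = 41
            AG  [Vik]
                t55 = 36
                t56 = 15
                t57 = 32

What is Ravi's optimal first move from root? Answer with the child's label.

B

K (Vik): min(19, 46) = 19
L (Vik): min(-34, 5, 28) = -34
M (Vik): min(-14, 8, 35) = -14
N (Vik): min(-38, -48, 17) = -48
C (Ravi): max(19, -34, -14, -48) = 19
P (Vik): min(16, -20, 4, -43) = -43
Q (Vik): min(-33, -29) = -33
R (Vik): min(-23, -35, -34) = -35
D (Ravi): max(-43, -33, -35) = -33
S (Vik): min(-10, -32) = -32
T (Vik): min(-16, -5) = -16
E (Ravi): max(-32, -16) = -16
A (Vik): min(19, -33, -16) = -33
U (Vik): min(24, 26, 2, -11) = -11
V (Vik): min(13, 46) = 13
W (Vik): min(37, -33) = -33
F (Ravi): max(-11, 13, -33) = 13
X (Vik): min(-29, -7, 40) = -29
Y (Vik): min(-33, 29, 43) = -33
Z (Vik): min(-44, -45) = -45
AA (Vik): min(-33, -49) = -49
G (Ravi): max(-29, -33, -45, -49) = -29
AB (Vik): min(-26, -19) = -26
AC (Vik): min(43, -31, -36) = -36
AD (Vik): min(-21, 6) = -21
AE (Vik): min(-7, 46) = -7
H (Ravi): max(-26, -36, -21, -7) = -7
AF (Vik): min(-20, 50, 41) = -20
AG (Vik): min(36, 15, 32) = 15
J (Ravi): max(-20, 15) = 15
B (Vik): min(13, -29, -7, 15) = -29
root (Ravi): max(-33, -29) = -29
Ravi at root wants the highest of {A=-33, B=-29}, so chooses B.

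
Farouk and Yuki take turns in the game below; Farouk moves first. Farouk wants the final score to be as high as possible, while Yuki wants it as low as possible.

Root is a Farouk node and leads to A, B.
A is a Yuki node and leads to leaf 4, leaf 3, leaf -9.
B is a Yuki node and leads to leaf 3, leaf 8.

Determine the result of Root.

A (Yuki): min(4, 3, -9) = -9
B (Yuki): min(3, 8) = 3
Root (Farouk): max(-9, 3) = 3

3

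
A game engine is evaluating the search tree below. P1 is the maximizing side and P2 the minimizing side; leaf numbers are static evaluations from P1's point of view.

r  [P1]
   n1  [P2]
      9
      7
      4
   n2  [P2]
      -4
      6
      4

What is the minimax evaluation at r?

4

n1 (P2): min(9, 7, 4) = 4
n2 (P2): min(-4, 6, 4) = -4
r (P1): max(4, -4) = 4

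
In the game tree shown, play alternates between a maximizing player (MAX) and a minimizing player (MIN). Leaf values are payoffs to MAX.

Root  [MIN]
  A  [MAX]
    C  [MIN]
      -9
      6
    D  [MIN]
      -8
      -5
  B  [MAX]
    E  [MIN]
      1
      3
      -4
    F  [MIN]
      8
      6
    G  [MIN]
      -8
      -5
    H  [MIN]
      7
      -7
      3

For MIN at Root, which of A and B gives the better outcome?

C (MIN): min(-9, 6) = -9
D (MIN): min(-8, -5) = -8
A (MAX): max(-9, -8) = -8
E (MIN): min(1, 3, -4) = -4
F (MIN): min(8, 6) = 6
G (MIN): min(-8, -5) = -8
H (MIN): min(7, -7, 3) = -7
B (MAX): max(-4, 6, -8, -7) = 6
MIN prefers the lower value; A=-8, B=6. A is better since -8 < 6.

A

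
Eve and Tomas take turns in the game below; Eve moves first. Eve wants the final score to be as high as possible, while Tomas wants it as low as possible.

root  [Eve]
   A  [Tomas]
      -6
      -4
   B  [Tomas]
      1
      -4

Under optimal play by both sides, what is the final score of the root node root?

A (Tomas): min(-6, -4) = -6
B (Tomas): min(1, -4) = -4
root (Eve): max(-6, -4) = -4

-4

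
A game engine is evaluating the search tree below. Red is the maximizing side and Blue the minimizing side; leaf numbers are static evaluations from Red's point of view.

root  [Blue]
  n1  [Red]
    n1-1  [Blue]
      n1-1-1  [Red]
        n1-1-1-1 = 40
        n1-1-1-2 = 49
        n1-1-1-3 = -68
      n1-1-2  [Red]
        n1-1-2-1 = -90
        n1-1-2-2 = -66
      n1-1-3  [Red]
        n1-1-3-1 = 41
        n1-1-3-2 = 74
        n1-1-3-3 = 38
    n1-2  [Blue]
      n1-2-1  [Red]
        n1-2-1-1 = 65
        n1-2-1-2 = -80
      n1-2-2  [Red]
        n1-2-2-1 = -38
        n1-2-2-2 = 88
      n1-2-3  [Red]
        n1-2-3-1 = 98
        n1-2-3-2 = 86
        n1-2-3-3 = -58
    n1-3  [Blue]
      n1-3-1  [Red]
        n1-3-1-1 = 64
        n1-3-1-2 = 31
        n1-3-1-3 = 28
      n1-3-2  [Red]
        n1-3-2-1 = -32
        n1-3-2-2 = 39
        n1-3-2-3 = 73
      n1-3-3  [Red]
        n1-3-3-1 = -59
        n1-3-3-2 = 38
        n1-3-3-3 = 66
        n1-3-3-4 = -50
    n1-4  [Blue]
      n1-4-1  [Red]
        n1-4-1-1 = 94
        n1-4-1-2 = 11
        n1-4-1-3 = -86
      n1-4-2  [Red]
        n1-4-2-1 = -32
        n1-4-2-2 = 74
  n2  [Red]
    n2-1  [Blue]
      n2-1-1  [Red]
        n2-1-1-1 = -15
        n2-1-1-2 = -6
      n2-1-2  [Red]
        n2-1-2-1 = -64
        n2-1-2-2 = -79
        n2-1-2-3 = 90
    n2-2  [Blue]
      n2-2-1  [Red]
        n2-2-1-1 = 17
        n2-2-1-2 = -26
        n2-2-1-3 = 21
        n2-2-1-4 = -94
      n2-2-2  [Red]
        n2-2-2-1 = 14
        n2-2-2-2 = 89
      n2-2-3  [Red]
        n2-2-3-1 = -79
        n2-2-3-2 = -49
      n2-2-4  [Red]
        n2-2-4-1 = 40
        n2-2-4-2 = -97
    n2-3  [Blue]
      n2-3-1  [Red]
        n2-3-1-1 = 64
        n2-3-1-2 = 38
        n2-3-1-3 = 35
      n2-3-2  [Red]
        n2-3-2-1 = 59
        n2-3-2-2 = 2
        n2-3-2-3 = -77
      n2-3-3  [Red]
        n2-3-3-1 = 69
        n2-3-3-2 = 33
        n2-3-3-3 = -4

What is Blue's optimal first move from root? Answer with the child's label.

n1-1-1 (Red): max(40, 49, -68) = 49
n1-1-2 (Red): max(-90, -66) = -66
n1-1-3 (Red): max(41, 74, 38) = 74
n1-1 (Blue): min(49, -66, 74) = -66
n1-2-1 (Red): max(65, -80) = 65
n1-2-2 (Red): max(-38, 88) = 88
n1-2-3 (Red): max(98, 86, -58) = 98
n1-2 (Blue): min(65, 88, 98) = 65
n1-3-1 (Red): max(64, 31, 28) = 64
n1-3-2 (Red): max(-32, 39, 73) = 73
n1-3-3 (Red): max(-59, 38, 66, -50) = 66
n1-3 (Blue): min(64, 73, 66) = 64
n1-4-1 (Red): max(94, 11, -86) = 94
n1-4-2 (Red): max(-32, 74) = 74
n1-4 (Blue): min(94, 74) = 74
n1 (Red): max(-66, 65, 64, 74) = 74
n2-1-1 (Red): max(-15, -6) = -6
n2-1-2 (Red): max(-64, -79, 90) = 90
n2-1 (Blue): min(-6, 90) = -6
n2-2-1 (Red): max(17, -26, 21, -94) = 21
n2-2-2 (Red): max(14, 89) = 89
n2-2-3 (Red): max(-79, -49) = -49
n2-2-4 (Red): max(40, -97) = 40
n2-2 (Blue): min(21, 89, -49, 40) = -49
n2-3-1 (Red): max(64, 38, 35) = 64
n2-3-2 (Red): max(59, 2, -77) = 59
n2-3-3 (Red): max(69, 33, -4) = 69
n2-3 (Blue): min(64, 59, 69) = 59
n2 (Red): max(-6, -49, 59) = 59
root (Blue): min(74, 59) = 59
Blue at root wants the lowest of {n1=74, n2=59}, so chooses n2.

n2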